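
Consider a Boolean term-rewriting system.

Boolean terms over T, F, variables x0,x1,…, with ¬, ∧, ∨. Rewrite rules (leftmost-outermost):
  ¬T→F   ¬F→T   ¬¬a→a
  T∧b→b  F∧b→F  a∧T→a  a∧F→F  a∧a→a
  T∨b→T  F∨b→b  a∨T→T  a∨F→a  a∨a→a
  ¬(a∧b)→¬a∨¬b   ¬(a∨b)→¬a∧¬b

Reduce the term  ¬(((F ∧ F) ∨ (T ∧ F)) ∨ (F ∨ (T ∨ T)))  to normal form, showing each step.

  start: ¬(((F ∧ F) ∨ (T ∧ F)) ∨ (F ∨ (T ∨ T)))
  [1] ¬((F ∧ F) ∨ (T ∧ F)) ∧ ¬(F ∨ (T ∨ T))
  [2] (¬(F ∧ F) ∧ ¬(T ∧ F)) ∧ ¬(F ∨ (T ∨ T))
  [3] ((¬F ∨ ¬F) ∧ ¬(T ∧ F)) ∧ ¬(F ∨ (T ∨ T))
  [4] (¬F ∧ ¬(T ∧ F)) ∧ ¬(F ∨ (T ∨ T))
  [5] (T ∧ ¬(T ∧ F)) ∧ ¬(F ∨ (T ∨ T))
  [6] ¬(T ∧ F) ∧ ¬(F ∨ (T ∨ T))
  [7] (¬T ∨ ¬F) ∧ ¬(F ∨ (T ∨ T))
  [8] (F ∨ ¬F) ∧ ¬(F ∨ (T ∨ T))
  [9] ¬F ∧ ¬(F ∨ (T ∨ T))
  [10] T ∧ ¬(F ∨ (T ∨ T))
  [11] ¬(F ∨ (T ∨ T))
  [12] ¬F ∧ ¬(T ∨ T)
  [13] T ∧ ¬(T ∨ T)
  [14] ¬(T ∨ T)
  [15] ¬T ∧ ¬T
  [16] ¬T
  [17] F

Answer: normal form = F  (in 17 steps)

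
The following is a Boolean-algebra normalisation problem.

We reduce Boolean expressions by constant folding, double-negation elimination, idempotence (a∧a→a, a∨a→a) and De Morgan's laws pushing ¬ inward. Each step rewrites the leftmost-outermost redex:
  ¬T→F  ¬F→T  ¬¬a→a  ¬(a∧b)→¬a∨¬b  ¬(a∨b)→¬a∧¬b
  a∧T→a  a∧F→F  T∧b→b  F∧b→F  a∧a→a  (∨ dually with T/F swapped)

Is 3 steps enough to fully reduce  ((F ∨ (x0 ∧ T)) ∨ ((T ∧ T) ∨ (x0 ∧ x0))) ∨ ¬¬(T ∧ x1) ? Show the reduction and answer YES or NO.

Answer: NO — after 3 steps the term is (x0 ∨ (T ∨ (x0 ∧ x0))) ∨ ¬¬(T ∧ x1), not yet normal

Working:
  start: ((F ∨ (x0 ∧ T)) ∨ ((T ∧ T) ∨ (x0 ∧ x0))) ∨ ¬¬(T ∧ x1)
  step 1: ((x0 ∧ T) ∨ ((T ∧ T) ∨ (x0 ∧ x0))) ∨ ¬¬(T ∧ x1)
  step 2: (x0 ∨ ((T ∧ T) ∨ (x0 ∧ x0))) ∨ ¬¬(T ∧ x1)
  step 3: (x0 ∨ (T ∨ (x0 ∧ x0))) ∨ ¬¬(T ∧ x1)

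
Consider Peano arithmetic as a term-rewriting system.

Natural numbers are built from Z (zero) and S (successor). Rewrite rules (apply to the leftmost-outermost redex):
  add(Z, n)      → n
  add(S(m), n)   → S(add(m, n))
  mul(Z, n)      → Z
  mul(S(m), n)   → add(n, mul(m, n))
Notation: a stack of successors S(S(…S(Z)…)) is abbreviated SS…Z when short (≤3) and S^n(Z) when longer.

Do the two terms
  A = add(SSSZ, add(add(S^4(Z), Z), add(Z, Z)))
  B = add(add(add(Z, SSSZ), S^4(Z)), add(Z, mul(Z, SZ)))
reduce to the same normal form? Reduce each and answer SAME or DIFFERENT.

Answer: SAME — A ⇓ S^7(Z), B ⇓ S^7(Z)

Derivation:
Term A:
  start: add(SSSZ, add(add(S^4(Z), Z), add(Z, Z)))
  step 1: S(add(SSZ, add(add(S^4(Z), Z), add(Z, Z))))
  step 2: S(S(add(SZ, add(add(S^4(Z), Z), add(Z, Z)))))
  step 3: S(S(S(add(Z, add(add(S^4(Z), Z), add(Z, Z))))))
  step 4: S(S(S(add(add(S^4(Z), Z), add(Z, Z)))))
  step 5: S(S(S(add(S(add(SSSZ, Z)), add(Z, Z)))))
  step 6: S(S(S(S(add(add(SSSZ, Z), add(Z, Z))))))
  step 7: S(S(S(S(add(S(add(SSZ, Z)), add(Z, Z))))))
  step 8: S(S(S(S(S(add(add(SSZ, Z), add(Z, Z)))))))
  step 9: S(S(S(S(S(add(S(add(SZ, Z)), add(Z, Z)))))))
  step 10: S(S(S(S(S(S(add(add(SZ, Z), add(Z, Z))))))))
  step 11: S(S(S(S(S(S(add(S(add(Z, Z)), add(Z, Z))))))))
  step 12: S(S(S(S(S(S(S(add(add(Z, Z), add(Z, Z)))))))))
  step 13: S(S(S(S(S(S(S(add(Z, add(Z, Z)))))))))
  step 14: S(S(S(S(S(S(S(add(Z, Z))))))))
  step 15: S^7(Z)

Term B:
  start: add(add(add(Z, SSSZ), S^4(Z)), add(Z, mul(Z, SZ)))
  step 1: add(add(SSSZ, S^4(Z)), add(Z, mul(Z, SZ)))
  step 2: add(S(add(SSZ, S^4(Z))), add(Z, mul(Z, SZ)))
  step 3: S(add(add(SSZ, S^4(Z)), add(Z, mul(Z, SZ))))
  step 4: S(add(S(add(SZ, S^4(Z))), add(Z, mul(Z, SZ))))
  step 5: S(S(add(add(SZ, S^4(Z)), add(Z, mul(Z, SZ)))))
  step 6: S(S(add(S(add(Z, S^4(Z))), add(Z, mul(Z, SZ)))))
  step 7: S(S(S(add(add(Z, S^4(Z)), add(Z, mul(Z, SZ))))))
  step 8: S(S(S(add(S^4(Z), add(Z, mul(Z, SZ))))))
  step 9: S(S(S(S(add(SSSZ, add(Z, mul(Z, SZ)))))))
  step 10: S(S(S(S(S(add(SSZ, add(Z, mul(Z, SZ))))))))
  step 11: S(S(S(S(S(S(add(SZ, add(Z, mul(Z, SZ)))))))))
  step 12: S(S(S(S(S(S(S(add(Z, add(Z, mul(Z, SZ))))))))))
  step 13: S(S(S(S(S(S(S(add(Z, mul(Z, SZ)))))))))
  step 14: S(S(S(S(S(S(S(mul(Z, SZ))))))))
  step 15: S^7(Z)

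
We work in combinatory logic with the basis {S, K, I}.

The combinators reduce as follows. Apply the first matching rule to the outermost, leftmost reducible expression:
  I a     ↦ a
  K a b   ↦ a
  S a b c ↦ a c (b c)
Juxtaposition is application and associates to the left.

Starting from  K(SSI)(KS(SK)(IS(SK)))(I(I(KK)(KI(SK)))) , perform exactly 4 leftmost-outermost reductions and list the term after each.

Answer: after 4 steps: S(KK(KI(SK)))(I(I(I(KK)(KI(SK)))))

Derivation:
  start: K(SSI)(KS(SK)(IS(SK)))(I(I(KK)(KI(SK))))
  [1] SSI(I(I(KK)(KI(SK))))
  [2] S(I(I(KK)(KI(SK))))(I(I(I(KK)(KI(SK)))))
  [3] S(I(KK)(KI(SK)))(I(I(I(KK)(KI(SK)))))
  [4] S(KK(KI(SK)))(I(I(I(KK)(KI(SK)))))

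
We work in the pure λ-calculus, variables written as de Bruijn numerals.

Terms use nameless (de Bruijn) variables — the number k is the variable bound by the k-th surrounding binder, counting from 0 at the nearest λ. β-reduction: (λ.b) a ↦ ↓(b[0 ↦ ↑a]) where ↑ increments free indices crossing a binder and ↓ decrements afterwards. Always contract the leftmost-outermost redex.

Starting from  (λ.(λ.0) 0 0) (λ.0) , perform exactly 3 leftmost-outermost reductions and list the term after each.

  start: (λ.(λ.0) 0 0) (λ.0)
  →1  (λ.0) (λ.0) (λ.0)
  →2  (λ.0) (λ.0)
  →3  λ.0

Answer: after 3 steps: λ.0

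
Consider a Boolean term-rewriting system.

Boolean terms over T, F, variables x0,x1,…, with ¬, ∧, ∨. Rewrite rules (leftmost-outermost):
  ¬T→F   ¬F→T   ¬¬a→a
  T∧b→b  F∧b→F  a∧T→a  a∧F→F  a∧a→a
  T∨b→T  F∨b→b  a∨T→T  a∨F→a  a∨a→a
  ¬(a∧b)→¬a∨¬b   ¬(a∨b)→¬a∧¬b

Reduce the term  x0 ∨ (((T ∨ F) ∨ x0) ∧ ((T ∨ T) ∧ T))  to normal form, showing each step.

  start: x0 ∨ (((T ∨ F) ∨ x0) ∧ ((T ∨ T) ∧ T))
  [1] x0 ∨ ((T ∨ x0) ∧ ((T ∨ T) ∧ T))
  [2] x0 ∨ (T ∧ ((T ∨ T) ∧ T))
  [3] x0 ∨ ((T ∨ T) ∧ T)
  [4] x0 ∨ (T ∨ T)
  [5] x0 ∨ T
  [6] T

Answer: normal form = T  (in 6 steps)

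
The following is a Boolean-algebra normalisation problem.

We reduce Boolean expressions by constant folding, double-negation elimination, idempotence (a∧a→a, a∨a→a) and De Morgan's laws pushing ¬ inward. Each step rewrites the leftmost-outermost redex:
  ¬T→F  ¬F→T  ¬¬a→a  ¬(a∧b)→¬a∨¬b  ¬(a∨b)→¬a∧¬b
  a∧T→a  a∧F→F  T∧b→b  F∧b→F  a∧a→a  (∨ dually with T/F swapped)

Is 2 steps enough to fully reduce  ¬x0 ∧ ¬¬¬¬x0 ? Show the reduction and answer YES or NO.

Answer: YES — reaches normal form ¬x0 ∧ x0 in 2 ≤ 2 steps

Derivation:
  start: ¬x0 ∧ ¬¬¬¬x0
  [1] ¬x0 ∧ ¬¬x0
  [2] ¬x0 ∧ x0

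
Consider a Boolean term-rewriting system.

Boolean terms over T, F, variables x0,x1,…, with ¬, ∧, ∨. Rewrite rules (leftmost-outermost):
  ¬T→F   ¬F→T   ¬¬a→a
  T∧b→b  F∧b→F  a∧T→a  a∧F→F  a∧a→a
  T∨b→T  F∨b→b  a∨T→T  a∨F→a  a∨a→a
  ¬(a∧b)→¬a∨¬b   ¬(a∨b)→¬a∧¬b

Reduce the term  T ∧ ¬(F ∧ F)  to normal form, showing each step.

  start: T ∧ ¬(F ∧ F)
  step 1: ¬(F ∧ F)
  step 2: ¬F ∨ ¬F
  step 3: ¬F
  step 4: T

Answer: normal form = T  (in 4 steps)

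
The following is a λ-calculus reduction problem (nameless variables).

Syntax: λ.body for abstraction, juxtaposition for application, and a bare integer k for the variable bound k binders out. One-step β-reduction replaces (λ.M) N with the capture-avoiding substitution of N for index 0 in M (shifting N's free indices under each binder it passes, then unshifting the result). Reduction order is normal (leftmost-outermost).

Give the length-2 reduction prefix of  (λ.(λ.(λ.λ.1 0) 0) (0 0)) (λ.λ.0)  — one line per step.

Answer: after 2 steps: (λ.λ.1 0) ((λ.λ.0) (λ.λ.0))

Reduction:
  start: (λ.(λ.(λ.λ.1 0) 0) (0 0)) (λ.λ.0)
  →1  (λ.(λ.λ.1 0) 0) ((λ.λ.0) (λ.λ.0))
  →2  (λ.λ.1 0) ((λ.λ.0) (λ.λ.0))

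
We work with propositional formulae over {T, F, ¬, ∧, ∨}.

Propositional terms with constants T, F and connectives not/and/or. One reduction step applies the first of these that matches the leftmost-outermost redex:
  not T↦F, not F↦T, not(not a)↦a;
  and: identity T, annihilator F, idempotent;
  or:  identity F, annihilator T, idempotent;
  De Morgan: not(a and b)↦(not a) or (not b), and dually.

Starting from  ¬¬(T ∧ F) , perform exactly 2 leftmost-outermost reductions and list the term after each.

  start: ¬¬(T ∧ F)
  step 1: T ∧ F
  step 2: F

Answer: after 2 steps: F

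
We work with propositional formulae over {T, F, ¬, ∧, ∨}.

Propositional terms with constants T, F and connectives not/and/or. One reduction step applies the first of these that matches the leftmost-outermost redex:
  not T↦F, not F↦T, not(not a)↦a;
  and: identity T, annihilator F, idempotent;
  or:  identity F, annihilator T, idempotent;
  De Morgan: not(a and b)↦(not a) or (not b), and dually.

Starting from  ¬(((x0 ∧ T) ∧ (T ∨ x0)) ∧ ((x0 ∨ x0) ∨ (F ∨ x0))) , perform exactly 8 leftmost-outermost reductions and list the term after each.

Answer: after 8 steps: (¬x0 ∨ F) ∨ ¬((x0 ∨ x0) ∨ (F ∨ x0))

Reduction:
  start: ¬(((x0 ∧ T) ∧ (T ∨ x0)) ∧ ((x0 ∨ x0) ∨ (F ∨ x0)))
  [1] ¬((x0 ∧ T) ∧ (T ∨ x0)) ∨ ¬((x0 ∨ x0) ∨ (F ∨ x0))
  [2] (¬(x0 ∧ T) ∨ ¬(T ∨ x0)) ∨ ¬((x0 ∨ x0) ∨ (F ∨ x0))
  [3] ((¬x0 ∨ ¬T) ∨ ¬(T ∨ x0)) ∨ ¬((x0 ∨ x0) ∨ (F ∨ x0))
  [4] ((¬x0 ∨ F) ∨ ¬(T ∨ x0)) ∨ ¬((x0 ∨ x0) ∨ (F ∨ x0))
  [5] (¬x0 ∨ ¬(T ∨ x0)) ∨ ¬((x0 ∨ x0) ∨ (F ∨ x0))
  [6] (¬x0 ∨ (¬T ∧ ¬x0)) ∨ ¬((x0 ∨ x0) ∨ (F ∨ x0))
  [7] (¬x0 ∨ (F ∧ ¬x0)) ∨ ¬((x0 ∨ x0) ∨ (F ∨ x0))
  [8] (¬x0 ∨ F) ∨ ¬((x0 ∨ x0) ∨ (F ∨ x0))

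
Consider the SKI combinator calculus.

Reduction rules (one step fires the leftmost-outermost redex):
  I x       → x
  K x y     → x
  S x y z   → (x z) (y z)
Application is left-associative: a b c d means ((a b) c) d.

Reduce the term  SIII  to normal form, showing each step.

  start: SIII
  [1] II(II)
  [2] I(II)
  [3] II
  [4] I

Answer: normal form = I  (in 4 steps)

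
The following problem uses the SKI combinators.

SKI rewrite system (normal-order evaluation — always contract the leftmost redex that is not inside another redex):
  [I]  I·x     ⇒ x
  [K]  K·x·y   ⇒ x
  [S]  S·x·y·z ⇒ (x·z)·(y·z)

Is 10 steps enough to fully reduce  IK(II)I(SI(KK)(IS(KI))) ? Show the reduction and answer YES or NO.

Answer: YES — reaches normal form S(KI)K in 8 ≤ 10 steps

Working:
  start: IK(II)I(SI(KK)(IS(KI)))
  [1] K(II)I(SI(KK)(IS(KI)))
  [2] II(SI(KK)(IS(KI)))
  [3] I(SI(KK)(IS(KI)))
  [4] SI(KK)(IS(KI))
  [5] I(IS(KI))(KK(IS(KI)))
  [6] IS(KI)(KK(IS(KI)))
  [7] S(KI)(KK(IS(KI)))
  [8] S(KI)K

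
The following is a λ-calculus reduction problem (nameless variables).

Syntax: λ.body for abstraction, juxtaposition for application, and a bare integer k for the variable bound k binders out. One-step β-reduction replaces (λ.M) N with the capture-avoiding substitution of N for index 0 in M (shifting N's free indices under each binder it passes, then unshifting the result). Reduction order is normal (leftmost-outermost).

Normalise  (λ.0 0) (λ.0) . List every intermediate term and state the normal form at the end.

  start: (λ.0 0) (λ.0)
  [1] (λ.0) (λ.0)
  [2] λ.0

Answer: normal form = λ.0  (in 2 steps)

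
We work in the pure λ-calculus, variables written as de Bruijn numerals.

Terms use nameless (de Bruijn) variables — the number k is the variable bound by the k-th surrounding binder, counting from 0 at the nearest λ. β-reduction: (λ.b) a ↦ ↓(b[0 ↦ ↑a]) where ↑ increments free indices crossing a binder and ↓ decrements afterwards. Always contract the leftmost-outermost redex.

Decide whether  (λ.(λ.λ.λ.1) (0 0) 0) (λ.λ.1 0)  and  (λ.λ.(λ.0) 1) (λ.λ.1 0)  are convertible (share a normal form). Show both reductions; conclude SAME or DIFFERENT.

Answer: SAME — A ⇓ λ.λ.λ.1 0, B ⇓ λ.λ.λ.1 0

Reduction:
Term A:
  start: (λ.(λ.λ.λ.1) (0 0) 0) (λ.λ.1 0)
  →1  (λ.λ.λ.1) ((λ.λ.1 0) (λ.λ.1 0)) (λ.λ.1 0)
  →2  (λ.λ.1) (λ.λ.1 0)
  →3  λ.λ.λ.1 0

Term B:
  start: (λ.λ.(λ.0) 1) (λ.λ.1 0)
  →1  λ.(λ.0) (λ.λ.1 0)
  →2  λ.λ.λ.1 0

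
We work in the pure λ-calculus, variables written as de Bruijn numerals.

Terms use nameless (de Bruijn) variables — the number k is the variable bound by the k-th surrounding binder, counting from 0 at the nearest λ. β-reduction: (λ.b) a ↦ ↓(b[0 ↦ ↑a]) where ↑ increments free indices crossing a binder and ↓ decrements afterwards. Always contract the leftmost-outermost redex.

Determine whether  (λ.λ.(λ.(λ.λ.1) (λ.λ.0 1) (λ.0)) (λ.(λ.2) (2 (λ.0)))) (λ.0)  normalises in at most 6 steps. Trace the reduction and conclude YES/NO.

  start: (λ.λ.(λ.(λ.λ.1) (λ.λ.0 1) (λ.0)) (λ.(λ.2) (2 (λ.0)))) (λ.0)
  →1  λ.(λ.(λ.λ.1) (λ.λ.0 1) (λ.0)) (λ.(λ.2) ((λ.0) (λ.0)))
  →2  λ.(λ.λ.1) (λ.λ.0 1) (λ.0)
  →3  λ.(λ.λ.λ.0 1) (λ.0)
  →4  λ.λ.λ.0 1

Answer: YES — reaches normal form λ.λ.λ.0 1 in 4 ≤ 6 steps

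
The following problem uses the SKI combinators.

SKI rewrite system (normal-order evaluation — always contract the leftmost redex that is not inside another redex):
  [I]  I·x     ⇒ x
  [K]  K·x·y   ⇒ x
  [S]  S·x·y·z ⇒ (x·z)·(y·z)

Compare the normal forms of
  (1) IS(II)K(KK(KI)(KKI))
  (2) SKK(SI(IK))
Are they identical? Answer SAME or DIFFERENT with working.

Answer: DIFFERENT — A ⇓ K, B ⇓ SIK

Derivation:
Term A:
  start: IS(II)K(KK(KI)(KKI))
  [1] S(II)K(KK(KI)(KKI))
  [2] II(KK(KI)(KKI))(K(KK(KI)(KKI)))
  [3] I(KK(KI)(KKI))(K(KK(KI)(KKI)))
  [4] KK(KI)(KKI)(K(KK(KI)(KKI)))
  [5] K(KKI)(K(KK(KI)(KKI)))
  [6] KKI
  [7] K

Term B:
  start: SKK(SI(IK))
  [1] K(SI(IK))(K(SI(IK)))
  [2] SI(IK)
  [3] SIK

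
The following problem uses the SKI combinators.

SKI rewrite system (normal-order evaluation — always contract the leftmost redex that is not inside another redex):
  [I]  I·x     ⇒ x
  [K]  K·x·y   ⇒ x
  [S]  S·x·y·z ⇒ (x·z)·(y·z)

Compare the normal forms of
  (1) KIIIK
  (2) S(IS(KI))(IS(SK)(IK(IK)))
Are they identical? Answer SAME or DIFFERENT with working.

Term A:
  start: KIIIK
  [1] IIK
  [2] IK
  [3] K

Term B:
  start: S(IS(KI))(IS(SK)(IK(IK)))
  [1] S(S(KI))(IS(SK)(IK(IK)))
  [2] S(S(KI))(S(SK)(IK(IK)))
  [3] S(S(KI))(S(SK)(K(IK)))
  [4] S(S(KI))(S(SK)(KK))

Answer: DIFFERENT — A ⇓ K, B ⇓ S(S(KI))(S(SK)(KK))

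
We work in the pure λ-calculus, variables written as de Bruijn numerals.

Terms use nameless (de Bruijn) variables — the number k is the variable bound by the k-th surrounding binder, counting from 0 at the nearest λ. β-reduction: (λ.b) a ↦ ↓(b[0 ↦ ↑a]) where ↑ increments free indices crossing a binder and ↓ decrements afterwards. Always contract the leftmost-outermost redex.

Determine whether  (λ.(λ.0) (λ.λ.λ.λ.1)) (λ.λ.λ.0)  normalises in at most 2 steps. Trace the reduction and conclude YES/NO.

Answer: YES — reaches normal form λ.λ.λ.λ.1 in 2 ≤ 2 steps

Reduction:
  start: (λ.(λ.0) (λ.λ.λ.λ.1)) (λ.λ.λ.0)
  →1  (λ.0) (λ.λ.λ.λ.1)
  →2  λ.λ.λ.λ.1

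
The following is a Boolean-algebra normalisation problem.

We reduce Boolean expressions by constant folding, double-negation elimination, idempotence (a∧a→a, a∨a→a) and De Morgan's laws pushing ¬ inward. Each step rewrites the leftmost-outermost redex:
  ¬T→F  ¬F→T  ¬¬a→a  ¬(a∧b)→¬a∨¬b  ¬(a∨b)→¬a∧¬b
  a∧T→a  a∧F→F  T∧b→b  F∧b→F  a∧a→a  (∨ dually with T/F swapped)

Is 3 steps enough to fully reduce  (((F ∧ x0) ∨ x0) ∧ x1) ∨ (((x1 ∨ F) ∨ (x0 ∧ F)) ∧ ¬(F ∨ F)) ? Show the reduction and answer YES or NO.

Answer: NO — after 3 steps the term is (x0 ∧ x1) ∨ ((x1 ∨ (x0 ∧ F)) ∧ ¬(F ∨ F)), not yet normal

Working:
  start: (((F ∧ x0) ∨ x0) ∧ x1) ∨ (((x1 ∨ F) ∨ (x0 ∧ F)) ∧ ¬(F ∨ F))
  step 1: ((F ∨ x0) ∧ x1) ∨ (((x1 ∨ F) ∨ (x0 ∧ F)) ∧ ¬(F ∨ F))
  step 2: (x0 ∧ x1) ∨ (((x1 ∨ F) ∨ (x0 ∧ F)) ∧ ¬(F ∨ F))
  step 3: (x0 ∧ x1) ∨ ((x1 ∨ (x0 ∧ F)) ∧ ¬(F ∨ F))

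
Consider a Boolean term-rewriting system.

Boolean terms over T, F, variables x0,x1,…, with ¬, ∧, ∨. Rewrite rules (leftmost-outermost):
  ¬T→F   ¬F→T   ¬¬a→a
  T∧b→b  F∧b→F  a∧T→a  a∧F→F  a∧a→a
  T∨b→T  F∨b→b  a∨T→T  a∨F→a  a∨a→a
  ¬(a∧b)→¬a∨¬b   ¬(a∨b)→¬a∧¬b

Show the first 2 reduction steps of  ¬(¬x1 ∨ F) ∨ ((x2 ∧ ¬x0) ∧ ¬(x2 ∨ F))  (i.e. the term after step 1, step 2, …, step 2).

Answer: after 2 steps: (x1 ∧ ¬F) ∨ ((x2 ∧ ¬x0) ∧ ¬(x2 ∨ F))

Reduction:
  start: ¬(¬x1 ∨ F) ∨ ((x2 ∧ ¬x0) ∧ ¬(x2 ∨ F))
  [1] (¬¬x1 ∧ ¬F) ∨ ((x2 ∧ ¬x0) ∧ ¬(x2 ∨ F))
  [2] (x1 ∧ ¬F) ∨ ((x2 ∧ ¬x0) ∧ ¬(x2 ∨ F))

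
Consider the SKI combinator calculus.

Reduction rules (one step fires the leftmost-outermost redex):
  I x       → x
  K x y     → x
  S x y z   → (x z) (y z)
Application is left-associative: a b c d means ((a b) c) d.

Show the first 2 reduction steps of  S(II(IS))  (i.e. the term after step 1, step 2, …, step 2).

Answer: after 2 steps: S(IS)

Reduction:
  start: S(II(IS))
  step 1: S(I(IS))
  step 2: S(IS)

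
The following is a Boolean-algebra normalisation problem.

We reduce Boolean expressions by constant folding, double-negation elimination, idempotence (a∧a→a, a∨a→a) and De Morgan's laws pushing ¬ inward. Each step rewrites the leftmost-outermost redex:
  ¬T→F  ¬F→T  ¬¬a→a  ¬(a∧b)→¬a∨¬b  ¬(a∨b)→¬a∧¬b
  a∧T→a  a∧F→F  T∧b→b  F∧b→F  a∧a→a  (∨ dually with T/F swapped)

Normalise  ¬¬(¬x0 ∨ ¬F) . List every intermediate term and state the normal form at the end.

Answer: normal form = T  (in 3 steps)

Working:
  start: ¬¬(¬x0 ∨ ¬F)
  [1] ¬x0 ∨ ¬F
  [2] ¬x0 ∨ T
  [3] T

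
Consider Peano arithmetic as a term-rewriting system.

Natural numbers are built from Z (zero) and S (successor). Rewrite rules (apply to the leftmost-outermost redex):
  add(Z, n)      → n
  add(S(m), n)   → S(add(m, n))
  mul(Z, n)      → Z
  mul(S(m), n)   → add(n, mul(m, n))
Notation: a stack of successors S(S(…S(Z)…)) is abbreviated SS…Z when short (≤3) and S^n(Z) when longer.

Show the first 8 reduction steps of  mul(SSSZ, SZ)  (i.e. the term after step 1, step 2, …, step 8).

  start: mul(SSSZ, SZ)
  [1] add(SZ, mul(SSZ, SZ))
  [2] S(add(Z, mul(SSZ, SZ)))
  [3] S(mul(SSZ, SZ))
  [4] S(add(SZ, mul(SZ, SZ)))
  [5] S(S(add(Z, mul(SZ, SZ))))
  [6] S(S(mul(SZ, SZ)))
  [7] S(S(add(SZ, mul(Z, SZ))))
  [8] S(S(S(add(Z, mul(Z, SZ)))))

Answer: after 8 steps: S(S(S(add(Z, mul(Z, SZ)))))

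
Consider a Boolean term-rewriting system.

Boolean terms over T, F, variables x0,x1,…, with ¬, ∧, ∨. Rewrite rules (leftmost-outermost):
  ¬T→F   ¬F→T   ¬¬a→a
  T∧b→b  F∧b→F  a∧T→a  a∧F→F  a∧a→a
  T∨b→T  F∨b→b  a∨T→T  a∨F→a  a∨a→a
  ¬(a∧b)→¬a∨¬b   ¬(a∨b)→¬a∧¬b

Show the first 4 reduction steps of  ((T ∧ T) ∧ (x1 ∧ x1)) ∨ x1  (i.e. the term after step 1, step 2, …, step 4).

  start: ((T ∧ T) ∧ (x1 ∧ x1)) ∨ x1
  →1  (T ∧ (x1 ∧ x1)) ∨ x1
  →2  (x1 ∧ x1) ∨ x1
  →3  x1 ∨ x1
  →4  x1

Answer: after 4 steps: x1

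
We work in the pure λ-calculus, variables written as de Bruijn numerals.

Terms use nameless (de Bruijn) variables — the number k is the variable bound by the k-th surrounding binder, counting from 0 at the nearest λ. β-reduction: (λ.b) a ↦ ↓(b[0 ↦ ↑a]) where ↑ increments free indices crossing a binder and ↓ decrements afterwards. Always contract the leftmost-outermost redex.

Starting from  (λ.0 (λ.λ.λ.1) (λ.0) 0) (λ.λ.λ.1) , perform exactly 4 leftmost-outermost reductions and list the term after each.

Answer: after 4 steps: λ.0

Derivation:
  start: (λ.0 (λ.λ.λ.1) (λ.0) 0) (λ.λ.λ.1)
  [1] (λ.λ.λ.1) (λ.λ.λ.1) (λ.0) (λ.λ.λ.1)
  [2] (λ.λ.1) (λ.0) (λ.λ.λ.1)
  [3] (λ.λ.0) (λ.λ.λ.1)
  [4] λ.0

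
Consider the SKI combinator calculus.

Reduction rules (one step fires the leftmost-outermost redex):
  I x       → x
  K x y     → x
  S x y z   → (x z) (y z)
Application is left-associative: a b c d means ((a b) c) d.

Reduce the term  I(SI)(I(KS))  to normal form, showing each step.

Answer: normal form = SI(KS)  (in 2 steps)

Working:
  start: I(SI)(I(KS))
  →1  SI(I(KS))
  →2  SI(KS)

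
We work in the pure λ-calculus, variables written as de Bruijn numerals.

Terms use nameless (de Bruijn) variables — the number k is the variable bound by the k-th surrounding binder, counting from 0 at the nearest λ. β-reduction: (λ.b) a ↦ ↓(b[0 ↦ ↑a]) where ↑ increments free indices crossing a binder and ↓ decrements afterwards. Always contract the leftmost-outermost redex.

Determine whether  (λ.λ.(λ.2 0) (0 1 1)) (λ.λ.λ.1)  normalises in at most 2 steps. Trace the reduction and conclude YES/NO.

  start: (λ.λ.(λ.2 0) (0 1 1)) (λ.λ.λ.1)
  step 1: λ.(λ.(λ.λ.λ.1) 0) (0 (λ.λ.λ.1) (λ.λ.λ.1))
  step 2: λ.(λ.λ.λ.1) (0 (λ.λ.λ.1) (λ.λ.λ.1))

Answer: NO — after 2 steps the term is λ.(λ.λ.λ.1) (0 (λ.λ.λ.1) (λ.λ.λ.1)), not yet normal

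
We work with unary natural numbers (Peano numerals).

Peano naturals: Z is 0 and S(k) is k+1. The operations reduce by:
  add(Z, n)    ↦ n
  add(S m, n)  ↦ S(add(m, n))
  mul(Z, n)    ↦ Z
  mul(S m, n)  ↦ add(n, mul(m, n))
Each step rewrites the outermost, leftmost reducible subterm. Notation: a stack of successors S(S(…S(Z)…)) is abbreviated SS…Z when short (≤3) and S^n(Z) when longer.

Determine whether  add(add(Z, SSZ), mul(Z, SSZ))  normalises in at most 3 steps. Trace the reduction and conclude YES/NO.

  start: add(add(Z, SSZ), mul(Z, SSZ))
  step 1: add(SSZ, mul(Z, SSZ))
  step 2: S(add(SZ, mul(Z, SSZ)))
  step 3: S(S(add(Z, mul(Z, SSZ))))

Answer: NO — after 3 steps the term is S(S(add(Z, mul(Z, SSZ)))), not yet normal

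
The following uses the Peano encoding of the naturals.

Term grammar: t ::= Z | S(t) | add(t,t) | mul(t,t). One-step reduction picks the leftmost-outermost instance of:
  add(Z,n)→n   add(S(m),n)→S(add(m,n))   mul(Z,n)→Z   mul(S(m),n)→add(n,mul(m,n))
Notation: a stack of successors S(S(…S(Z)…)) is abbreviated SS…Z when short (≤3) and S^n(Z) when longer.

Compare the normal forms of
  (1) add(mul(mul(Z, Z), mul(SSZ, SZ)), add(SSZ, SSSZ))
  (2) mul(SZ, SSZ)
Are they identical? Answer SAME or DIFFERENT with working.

Term A:
  start: add(mul(mul(Z, Z), mul(SSZ, SZ)), add(SSZ, SSSZ))
  step 1: add(mul(Z, mul(SSZ, SZ)), add(SSZ, SSSZ))
  step 2: add(Z, add(SSZ, SSSZ))
  step 3: add(SSZ, SSSZ)
  step 4: S(add(SZ, SSSZ))
  step 5: S(S(add(Z, SSSZ)))
  step 6: S^5(Z)

Term B:
  start: mul(SZ, SSZ)
  step 1: add(SSZ, mul(Z, SSZ))
  step 2: S(add(SZ, mul(Z, SSZ)))
  step 3: S(S(add(Z, mul(Z, SSZ))))
  step 4: S(S(mul(Z, SSZ)))
  step 5: SSZ

Answer: DIFFERENT — A ⇓ S^5(Z), B ⇓ SSZ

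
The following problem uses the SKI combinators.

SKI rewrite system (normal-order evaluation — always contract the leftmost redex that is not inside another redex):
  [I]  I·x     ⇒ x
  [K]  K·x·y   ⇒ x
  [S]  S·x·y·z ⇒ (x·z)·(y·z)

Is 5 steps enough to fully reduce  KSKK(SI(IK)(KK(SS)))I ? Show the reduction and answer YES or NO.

  start: KSKK(SI(IK)(KK(SS)))I
  step 1: SK(SI(IK)(KK(SS)))I
  step 2: KI(SI(IK)(KK(SS))I)
  step 3: I

Answer: YES — reaches normal form I in 3 ≤ 5 steps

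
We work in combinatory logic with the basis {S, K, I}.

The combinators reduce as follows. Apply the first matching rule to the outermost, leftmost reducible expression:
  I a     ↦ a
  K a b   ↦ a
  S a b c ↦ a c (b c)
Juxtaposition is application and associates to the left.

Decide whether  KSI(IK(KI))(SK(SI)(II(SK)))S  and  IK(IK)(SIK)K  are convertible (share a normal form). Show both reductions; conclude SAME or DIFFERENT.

Term A:
  start: KSI(IK(KI))(SK(SI)(II(SK)))S
  step 1: S(IK(KI))(SK(SI)(II(SK)))S
  step 2: IK(KI)S(SK(SI)(II(SK))S)
  step 3: K(KI)S(SK(SI)(II(SK))S)
  step 4: KI(SK(SI)(II(SK))S)
  step 5: I

Term B:
  start: IK(IK)(SIK)K
  step 1: K(IK)(SIK)K
  step 2: IKK
  step 3: KK

Answer: DIFFERENT — A ⇓ I, B ⇓ KK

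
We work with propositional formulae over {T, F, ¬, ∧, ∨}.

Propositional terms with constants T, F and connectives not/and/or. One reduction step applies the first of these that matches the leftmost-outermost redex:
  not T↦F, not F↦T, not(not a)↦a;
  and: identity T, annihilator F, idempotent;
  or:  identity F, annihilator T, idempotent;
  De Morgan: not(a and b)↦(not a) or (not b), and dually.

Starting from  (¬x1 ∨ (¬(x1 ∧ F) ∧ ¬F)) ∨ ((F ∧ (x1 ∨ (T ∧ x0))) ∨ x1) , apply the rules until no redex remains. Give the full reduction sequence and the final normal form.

  start: (¬x1 ∨ (¬(x1 ∧ F) ∧ ¬F)) ∨ ((F ∧ (x1 ∨ (T ∧ x0))) ∨ x1)
  step 1: (¬x1 ∨ ((¬x1 ∨ ¬F) ∧ ¬F)) ∨ ((F ∧ (x1 ∨ (T ∧ x0))) ∨ x1)
  step 2: (¬x1 ∨ ((¬x1 ∨ T) ∧ ¬F)) ∨ ((F ∧ (x1 ∨ (T ∧ x0))) ∨ x1)
  step 3: (¬x1 ∨ (T ∧ ¬F)) ∨ ((F ∧ (x1 ∨ (T ∧ x0))) ∨ x1)
  step 4: (¬x1 ∨ ¬F) ∨ ((F ∧ (x1 ∨ (T ∧ x0))) ∨ x1)
  step 5: (¬x1 ∨ T) ∨ ((F ∧ (x1 ∨ (T ∧ x0))) ∨ x1)
  step 6: T ∨ ((F ∧ (x1 ∨ (T ∧ x0))) ∨ x1)
  step 7: T

Answer: normal form = T  (in 7 steps)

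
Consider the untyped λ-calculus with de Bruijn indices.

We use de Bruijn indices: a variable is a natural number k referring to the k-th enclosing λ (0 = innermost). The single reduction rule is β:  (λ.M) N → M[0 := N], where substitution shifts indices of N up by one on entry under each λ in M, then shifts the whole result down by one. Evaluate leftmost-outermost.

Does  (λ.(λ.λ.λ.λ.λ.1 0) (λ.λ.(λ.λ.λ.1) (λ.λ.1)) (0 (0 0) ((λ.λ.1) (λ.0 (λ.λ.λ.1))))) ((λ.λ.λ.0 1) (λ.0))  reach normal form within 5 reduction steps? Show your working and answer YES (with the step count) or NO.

  start: (λ.(λ.λ.λ.λ.λ.1 0) (λ.λ.(λ.λ.λ.1) (λ.λ.1)) (0 (0 0) ((λ.λ.1) (λ.0 (λ.λ.λ.1))))) ((λ.λ.λ.0 1) (λ.0))
  →1  (λ.λ.λ.λ.λ.1 0) (λ.λ.(λ.λ.λ.1) (λ.λ.1)) ((λ.λ.λ.0 1) (λ.0) ((λ.λ.λ.0 1) (λ.0) ((λ.λ.λ.0 1) (λ.0))) ((λ.λ.1) (λ.0 (λ.λ.λ.1))))
  →2  (λ.λ.λ.λ.1 0) ((λ.λ.λ.0 1) (λ.0) ((λ.λ.λ.0 1) (λ.0) ((λ.λ.λ.0 1) (λ.0))) ((λ.λ.1) (λ.0 (λ.λ.λ.1))))
  →3  λ.λ.λ.1 0

Answer: YES — reaches normal form λ.λ.λ.1 0 in 3 ≤ 5 steps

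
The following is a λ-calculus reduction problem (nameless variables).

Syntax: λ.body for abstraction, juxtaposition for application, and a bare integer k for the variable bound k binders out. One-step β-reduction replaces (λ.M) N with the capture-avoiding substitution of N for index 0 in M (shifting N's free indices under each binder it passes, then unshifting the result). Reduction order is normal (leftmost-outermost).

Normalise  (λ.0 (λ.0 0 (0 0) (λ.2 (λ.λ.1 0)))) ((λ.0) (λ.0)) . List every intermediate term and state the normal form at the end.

Answer: normal form = λ.0 0 (0 0) (λ.λ.λ.1 0)  (in 5 steps)

Reduction:
  start: (λ.0 (λ.0 0 (0 0) (λ.2 (λ.λ.1 0)))) ((λ.0) (λ.0))
  step 1: (λ.0) (λ.0) (λ.0 0 (0 0) (λ.(λ.0) (λ.0) (λ.λ.1 0)))
  step 2: (λ.0) (λ.0 0 (0 0) (λ.(λ.0) (λ.0) (λ.λ.1 0)))
  step 3: λ.0 0 (0 0) (λ.(λ.0) (λ.0) (λ.λ.1 0))
  step 4: λ.0 0 (0 0) (λ.(λ.0) (λ.λ.1 0))
  step 5: λ.0 0 (0 0) (λ.λ.λ.1 0)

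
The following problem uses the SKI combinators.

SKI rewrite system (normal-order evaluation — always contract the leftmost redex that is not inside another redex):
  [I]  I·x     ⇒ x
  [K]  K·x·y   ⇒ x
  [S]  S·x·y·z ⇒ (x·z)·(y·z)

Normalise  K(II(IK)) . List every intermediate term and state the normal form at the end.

  start: K(II(IK))
  →1  K(I(IK))
  →2  K(IK)
  →3  KK

Answer: normal form = KK  (in 3 steps)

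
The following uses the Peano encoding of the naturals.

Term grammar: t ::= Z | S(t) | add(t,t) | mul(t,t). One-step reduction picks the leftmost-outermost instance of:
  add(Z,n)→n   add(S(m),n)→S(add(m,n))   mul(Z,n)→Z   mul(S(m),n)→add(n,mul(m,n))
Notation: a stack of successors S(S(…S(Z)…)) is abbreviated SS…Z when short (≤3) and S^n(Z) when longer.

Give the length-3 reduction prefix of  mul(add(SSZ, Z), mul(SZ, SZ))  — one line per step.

Answer: after 3 steps: add(add(SZ, mul(Z, SZ)), mul(add(SZ, Z), mul(SZ, SZ)))

Derivation:
  start: mul(add(SSZ, Z), mul(SZ, SZ))
  step 1: mul(S(add(SZ, Z)), mul(SZ, SZ))
  step 2: add(mul(SZ, SZ), mul(add(SZ, Z), mul(SZ, SZ)))
  step 3: add(add(SZ, mul(Z, SZ)), mul(add(SZ, Z), mul(SZ, SZ)))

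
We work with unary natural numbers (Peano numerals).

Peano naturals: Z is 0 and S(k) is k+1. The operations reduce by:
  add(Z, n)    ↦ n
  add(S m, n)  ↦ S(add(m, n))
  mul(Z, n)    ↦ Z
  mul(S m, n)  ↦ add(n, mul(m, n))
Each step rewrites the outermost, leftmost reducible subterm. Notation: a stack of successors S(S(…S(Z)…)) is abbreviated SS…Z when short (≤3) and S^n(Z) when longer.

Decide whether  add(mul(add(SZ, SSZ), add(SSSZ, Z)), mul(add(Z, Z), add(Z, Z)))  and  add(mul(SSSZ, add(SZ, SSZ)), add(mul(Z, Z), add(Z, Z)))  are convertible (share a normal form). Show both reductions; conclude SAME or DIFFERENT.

Answer: SAME — A ⇓ S^9(Z), B ⇓ S^9(Z)

Derivation:
Term A:
  start: add(mul(add(SZ, SSZ), add(SSSZ, Z)), mul(add(Z, Z), add(Z, Z)))
  step 1: add(mul(S(add(Z, SSZ)), add(SSSZ, Z)), mul(add(Z, Z), add(Z, Z)))
  step 2: add(add(add(SSSZ, Z), mul(add(Z, SSZ), add(SSSZ, Z))), mul(add(Z, Z), add(Z, Z)))
  step 3: add(add(S(add(SSZ, Z)), mul(add(Z, SSZ), add(SSSZ, Z))), mul(add(Z, Z), add(Z, Z)))
  step 4: add(S(add(add(SSZ, Z), mul(add(Z, SSZ), add(SSSZ, Z)))), mul(add(Z, Z), add(Z, Z)))
  step 5: S(add(add(add(SSZ, Z), mul(add(Z, SSZ), add(SSSZ, Z))), mul(add(Z, Z), add(Z, Z))))
  step 6: S(add(add(S(add(SZ, Z)), mul(add(Z, SSZ), add(SSSZ, Z))), mul(add(Z, Z), add(Z, Z))))
  step 7: S(add(S(add(add(SZ, Z), mul(add(Z, SSZ), add(SSSZ, Z)))), mul(add(Z, Z), add(Z, Z))))
  step 8: S(S(add(add(add(SZ, Z), mul(add(Z, SSZ), add(SSSZ, Z))), mul(add(Z, Z), add(Z, Z)))))
  step 9: S(S(add(add(S(add(Z, Z)), mul(add(Z, SSZ), add(SSSZ, Z))), mul(add(Z, Z), add(Z, Z)))))
  step 10: S(S(add(S(add(add(Z, Z), mul(add(Z, SSZ), add(SSSZ, Z)))), mul(add(Z, Z), add(Z, Z)))))
  step 11: S(S(S(add(add(add(Z, Z), mul(add(Z, SSZ), add(SSSZ, Z))), mul(add(Z, Z), add(Z, Z))))))
  step 12: S(S(S(add(add(Z, mul(add(Z, SSZ), add(SSSZ, Z))), mul(add(Z, Z), add(Z, Z))))))
  step 13: S(S(S(add(mul(add(Z, SSZ), add(SSSZ, Z)), mul(add(Z, Z), add(Z, Z))))))
  step 14: S(S(S(add(mul(SSZ, add(SSSZ, Z)), mul(add(Z, Z), add(Z, Z))))))
  step 15: S(S(S(add(add(add(SSSZ, Z), mul(SZ, add(SSSZ, Z))), mul(add(Z, Z), add(Z, Z))))))
  step 16: S(S(S(add(add(S(add(SSZ, Z)), mul(SZ, add(SSSZ, Z))), mul(add(Z, Z), add(Z, Z))))))
  step 17: S(S(S(add(S(add(add(SSZ, Z), mul(SZ, add(SSSZ, Z)))), mul(add(Z, Z), add(Z, Z))))))
  step 18: S(S(S(S(add(add(add(SSZ, Z), mul(SZ, add(SSSZ, Z))), mul(add(Z, Z), add(Z, Z)))))))
  step 19: S(S(S(S(add(add(S(add(SZ, Z)), mul(SZ, add(SSSZ, Z))), mul(add(Z, Z), add(Z, Z)))))))
  step 20: S(S(S(S(add(S(add(add(SZ, Z), mul(SZ, add(SSSZ, Z)))), mul(add(Z, Z), add(Z, Z)))))))
  step 21: S(S(S(S(S(add(add(add(SZ, Z), mul(SZ, add(SSSZ, Z))), mul(add(Z, Z), add(Z, Z))))))))
  step 22: S(S(S(S(S(add(add(S(add(Z, Z)), mul(SZ, add(SSSZ, Z))), mul(add(Z, Z), add(Z, Z))))))))
  step 23: S(S(S(S(S(add(S(add(add(Z, Z), mul(SZ, add(SSSZ, Z)))), mul(add(Z, Z), add(Z, Z))))))))
  step 24: S(S(S(S(S(S(add(add(add(Z, Z), mul(SZ, add(SSSZ, Z))), mul(add(Z, Z), add(Z, Z)))))))))
  step 25: S(S(S(S(S(S(add(add(Z, mul(SZ, add(SSSZ, Z))), mul(add(Z, Z), add(Z, Z)))))))))
  step 26: S(S(S(S(S(S(add(mul(SZ, add(SSSZ, Z)), mul(add(Z, Z), add(Z, Z)))))))))
  step 27: S(S(S(S(S(S(add(add(add(SSSZ, Z), mul(Z, add(SSSZ, Z))), mul(add(Z, Z), add(Z, Z)))))))))
  step 28: S(S(S(S(S(S(add(add(S(add(SSZ, Z)), mul(Z, add(SSSZ, Z))), mul(add(Z, Z), add(Z, Z)))))))))
  step 29: S(S(S(S(S(S(add(S(add(add(SSZ, Z), mul(Z, add(SSSZ, Z)))), mul(add(Z, Z), add(Z, Z)))))))))
  step 30: S(S(S(S(S(S(S(add(add(add(SSZ, Z), mul(Z, add(SSSZ, Z))), mul(add(Z, Z), add(Z, Z))))))))))
  step 31: S(S(S(S(S(S(S(add(add(S(add(SZ, Z)), mul(Z, add(SSSZ, Z))), mul(add(Z, Z), add(Z, Z))))))))))
  step 32: S(S(S(S(S(S(S(add(S(add(add(SZ, Z), mul(Z, add(SSSZ, Z)))), mul(add(Z, Z), add(Z, Z))))))))))
  step 33: S(S(S(S(S(S(S(S(add(add(add(SZ, Z), mul(Z, add(SSSZ, Z))), mul(add(Z, Z), add(Z, Z)))))))))))
  step 34: S(S(S(S(S(S(S(S(add(add(S(add(Z, Z)), mul(Z, add(SSSZ, Z))), mul(add(Z, Z), add(Z, Z)))))))))))
  step 35: S(S(S(S(S(S(S(S(add(S(add(add(Z, Z), mul(Z, add(SSSZ, Z)))), mul(add(Z, Z), add(Z, Z)))))))))))
  step 36: S(S(S(S(S(S(S(S(S(add(add(add(Z, Z), mul(Z, add(SSSZ, Z))), mul(add(Z, Z), add(Z, Z))))))))))))
  step 37: S(S(S(S(S(S(S(S(S(add(add(Z, mul(Z, add(SSSZ, Z))), mul(add(Z, Z), add(Z, Z))))))))))))
  step 38: S(S(S(S(S(S(S(S(S(add(mul(Z, add(SSSZ, Z)), mul(add(Z, Z), add(Z, Z))))))))))))
  step 39: S(S(S(S(S(S(S(S(S(add(Z, mul(add(Z, Z), add(Z, Z))))))))))))
  step 40: S(S(S(S(S(S(S(S(S(mul(add(Z, Z), add(Z, Z)))))))))))
  step 41: S(S(S(S(S(S(S(S(S(mul(Z, add(Z, Z)))))))))))
  step 42: S^9(Z)

Term B:
  start: add(mul(SSSZ, add(SZ, SSZ)), add(mul(Z, Z), add(Z, Z)))
  step 1: add(add(add(SZ, SSZ), mul(SSZ, add(SZ, SSZ))), add(mul(Z, Z), add(Z, Z)))
  step 2: add(add(S(add(Z, SSZ)), mul(SSZ, add(SZ, SSZ))), add(mul(Z, Z), add(Z, Z)))
  step 3: add(S(add(add(Z, SSZ), mul(SSZ, add(SZ, SSZ)))), add(mul(Z, Z), add(Z, Z)))
  step 4: S(add(add(add(Z, SSZ), mul(SSZ, add(SZ, SSZ))), add(mul(Z, Z), add(Z, Z))))
  step 5: S(add(add(SSZ, mul(SSZ, add(SZ, SSZ))), add(mul(Z, Z), add(Z, Z))))
  step 6: S(add(S(add(SZ, mul(SSZ, add(SZ, SSZ)))), add(mul(Z, Z), add(Z, Z))))
  step 7: S(S(add(add(SZ, mul(SSZ, add(SZ, SSZ))), add(mul(Z, Z), add(Z, Z)))))
  step 8: S(S(add(S(add(Z, mul(SSZ, add(SZ, SSZ)))), add(mul(Z, Z), add(Z, Z)))))
  step 9: S(S(S(add(add(Z, mul(SSZ, add(SZ, SSZ))), add(mul(Z, Z), add(Z, Z))))))
  step 10: S(S(S(add(mul(SSZ, add(SZ, SSZ)), add(mul(Z, Z), add(Z, Z))))))
  step 11: S(S(S(add(add(add(SZ, SSZ), mul(SZ, add(SZ, SSZ))), add(mul(Z, Z), add(Z, Z))))))
  step 12: S(S(S(add(add(S(add(Z, SSZ)), mul(SZ, add(SZ, SSZ))), add(mul(Z, Z), add(Z, Z))))))
  step 13: S(S(S(add(S(add(add(Z, SSZ), mul(SZ, add(SZ, SSZ)))), add(mul(Z, Z), add(Z, Z))))))
  step 14: S(S(S(S(add(add(add(Z, SSZ), mul(SZ, add(SZ, SSZ))), add(mul(Z, Z), add(Z, Z)))))))
  step 15: S(S(S(S(add(add(SSZ, mul(SZ, add(SZ, SSZ))), add(mul(Z, Z), add(Z, Z)))))))
  step 16: S(S(S(S(add(S(add(SZ, mul(SZ, add(SZ, SSZ)))), add(mul(Z, Z), add(Z, Z)))))))
  step 17: S(S(S(S(S(add(add(SZ, mul(SZ, add(SZ, SSZ))), add(mul(Z, Z), add(Z, Z))))))))
  step 18: S(S(S(S(S(add(S(add(Z, mul(SZ, add(SZ, SSZ)))), add(mul(Z, Z), add(Z, Z))))))))
  step 19: S(S(S(S(S(S(add(add(Z, mul(SZ, add(SZ, SSZ))), add(mul(Z, Z), add(Z, Z)))))))))
  step 20: S(S(S(S(S(S(add(mul(SZ, add(SZ, SSZ)), add(mul(Z, Z), add(Z, Z)))))))))
  step 21: S(S(S(S(S(S(add(add(add(SZ, SSZ), mul(Z, add(SZ, SSZ))), add(mul(Z, Z), add(Z, Z)))))))))
  step 22: S(S(S(S(S(S(add(add(S(add(Z, SSZ)), mul(Z, add(SZ, SSZ))), add(mul(Z, Z), add(Z, Z)))))))))
  step 23: S(S(S(S(S(S(add(S(add(add(Z, SSZ), mul(Z, add(SZ, SSZ)))), add(mul(Z, Z), add(Z, Z)))))))))
  step 24: S(S(S(S(S(S(S(add(add(add(Z, SSZ), mul(Z, add(SZ, SSZ))), add(mul(Z, Z), add(Z, Z))))))))))
  step 25: S(S(S(S(S(S(S(add(add(SSZ, mul(Z, add(SZ, SSZ))), add(mul(Z, Z), add(Z, Z))))))))))
  step 26: S(S(S(S(S(S(S(add(S(add(SZ, mul(Z, add(SZ, SSZ)))), add(mul(Z, Z), add(Z, Z))))))))))
  step 27: S(S(S(S(S(S(S(S(add(add(SZ, mul(Z, add(SZ, SSZ))), add(mul(Z, Z), add(Z, Z)))))))))))
  step 28: S(S(S(S(S(S(S(S(add(S(add(Z, mul(Z, add(SZ, SSZ)))), add(mul(Z, Z), add(Z, Z)))))))))))
  step 29: S(S(S(S(S(S(S(S(S(add(add(Z, mul(Z, add(SZ, SSZ))), add(mul(Z, Z), add(Z, Z))))))))))))
  step 30: S(S(S(S(S(S(S(S(S(add(mul(Z, add(SZ, SSZ)), add(mul(Z, Z), add(Z, Z))))))))))))
  step 31: S(S(S(S(S(S(S(S(S(add(Z, add(mul(Z, Z), add(Z, Z))))))))))))
  step 32: S(S(S(S(S(S(S(S(S(add(mul(Z, Z), add(Z, Z)))))))))))
  step 33: S(S(S(S(S(S(S(S(S(add(Z, add(Z, Z)))))))))))
  step 34: S(S(S(S(S(S(S(S(S(add(Z, Z))))))))))
  step 35: S^9(Z)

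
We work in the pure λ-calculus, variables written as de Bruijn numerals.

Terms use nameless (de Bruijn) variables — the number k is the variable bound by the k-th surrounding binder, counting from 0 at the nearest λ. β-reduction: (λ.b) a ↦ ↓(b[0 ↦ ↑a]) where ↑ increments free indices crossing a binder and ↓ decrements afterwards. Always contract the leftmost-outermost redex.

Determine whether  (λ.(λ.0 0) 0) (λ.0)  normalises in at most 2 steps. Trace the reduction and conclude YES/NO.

Answer: NO — after 2 steps the term is (λ.0) (λ.0), not yet normal

Reduction:
  start: (λ.(λ.0 0) 0) (λ.0)
  [1] (λ.0 0) (λ.0)
  [2] (λ.0) (λ.0)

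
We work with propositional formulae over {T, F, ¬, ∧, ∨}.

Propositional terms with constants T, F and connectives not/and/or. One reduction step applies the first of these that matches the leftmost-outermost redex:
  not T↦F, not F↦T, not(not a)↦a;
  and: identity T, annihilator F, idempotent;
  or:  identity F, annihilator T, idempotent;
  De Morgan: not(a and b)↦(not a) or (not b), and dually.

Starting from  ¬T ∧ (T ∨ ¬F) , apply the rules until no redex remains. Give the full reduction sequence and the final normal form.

Answer: normal form = F  (in 2 steps)

Working:
  start: ¬T ∧ (T ∨ ¬F)
  [1] F ∧ (T ∨ ¬F)
  [2] F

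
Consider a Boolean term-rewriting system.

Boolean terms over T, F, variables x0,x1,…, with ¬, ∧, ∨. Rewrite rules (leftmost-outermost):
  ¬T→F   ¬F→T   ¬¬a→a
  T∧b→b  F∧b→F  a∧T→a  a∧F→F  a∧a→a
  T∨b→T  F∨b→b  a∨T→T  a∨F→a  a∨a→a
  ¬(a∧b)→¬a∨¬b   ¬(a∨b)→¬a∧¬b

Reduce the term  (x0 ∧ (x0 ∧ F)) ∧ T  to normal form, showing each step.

Answer: normal form = F  (in 3 steps)

Derivation:
  start: (x0 ∧ (x0 ∧ F)) ∧ T
  step 1: x0 ∧ (x0 ∧ F)
  step 2: x0 ∧ F
  step 3: F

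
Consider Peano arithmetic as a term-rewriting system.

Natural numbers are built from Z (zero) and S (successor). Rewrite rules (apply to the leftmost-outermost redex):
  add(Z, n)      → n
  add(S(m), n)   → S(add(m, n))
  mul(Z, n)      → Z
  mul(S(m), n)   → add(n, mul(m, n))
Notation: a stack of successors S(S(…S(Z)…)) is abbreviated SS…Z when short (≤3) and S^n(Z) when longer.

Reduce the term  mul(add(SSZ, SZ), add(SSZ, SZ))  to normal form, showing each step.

Answer: normal form = S^9(Z)  (in 28 steps)

Working:
  start: mul(add(SSZ, SZ), add(SSZ, SZ))
  →1  mul(S(add(SZ, SZ)), add(SSZ, SZ))
  →2  add(add(SSZ, SZ), mul(add(SZ, SZ), add(SSZ, SZ)))
  →3  add(S(add(SZ, SZ)), mul(add(SZ, SZ), add(SSZ, SZ)))
  →4  S(add(add(SZ, SZ), mul(add(SZ, SZ), add(SSZ, SZ))))
  →5  S(add(S(add(Z, SZ)), mul(add(SZ, SZ), add(SSZ, SZ))))
  →6  S(S(add(add(Z, SZ), mul(add(SZ, SZ), add(SSZ, SZ)))))
  →7  S(S(add(SZ, mul(add(SZ, SZ), add(SSZ, SZ)))))
  →8  S(S(S(add(Z, mul(add(SZ, SZ), add(SSZ, SZ))))))
  →9  S(S(S(mul(add(SZ, SZ), add(SSZ, SZ)))))
  →10  S(S(S(mul(S(add(Z, SZ)), add(SSZ, SZ)))))
  →11  S(S(S(add(add(SSZ, SZ), mul(add(Z, SZ), add(SSZ, SZ))))))
  →12  S(S(S(add(S(add(SZ, SZ)), mul(add(Z, SZ), add(SSZ, SZ))))))
  →13  S(S(S(S(add(add(SZ, SZ), mul(add(Z, SZ), add(SSZ, SZ)))))))
  →14  S(S(S(S(add(S(add(Z, SZ)), mul(add(Z, SZ), add(SSZ, SZ)))))))
  →15  S(S(S(S(S(add(add(Z, SZ), mul(add(Z, SZ), add(SSZ, SZ))))))))
  →16  S(S(S(S(S(add(SZ, mul(add(Z, SZ), add(SSZ, SZ))))))))
  →17  S(S(S(S(S(S(add(Z, mul(add(Z, SZ), add(SSZ, SZ)))))))))
  →18  S(S(S(S(S(S(mul(add(Z, SZ), add(SSZ, SZ))))))))
  →19  S(S(S(S(S(S(mul(SZ, add(SSZ, SZ))))))))
  →20  S(S(S(S(S(S(add(add(SSZ, SZ), mul(Z, add(SSZ, SZ)))))))))
  →21  S(S(S(S(S(S(add(S(add(SZ, SZ)), mul(Z, add(SSZ, SZ)))))))))
  →22  S(S(S(S(S(S(S(add(add(SZ, SZ), mul(Z, add(SSZ, SZ))))))))))
  →23  S(S(S(S(S(S(S(add(S(add(Z, SZ)), mul(Z, add(SSZ, SZ))))))))))
  →24  S(S(S(S(S(S(S(S(add(add(Z, SZ), mul(Z, add(SSZ, SZ)))))))))))
  →25  S(S(S(S(S(S(S(S(add(SZ, mul(Z, add(SSZ, SZ)))))))))))
  →26  S(S(S(S(S(S(S(S(S(add(Z, mul(Z, add(SSZ, SZ))))))))))))
  →27  S(S(S(S(S(S(S(S(S(mul(Z, add(SSZ, SZ)))))))))))
  →28  S^9(Z)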